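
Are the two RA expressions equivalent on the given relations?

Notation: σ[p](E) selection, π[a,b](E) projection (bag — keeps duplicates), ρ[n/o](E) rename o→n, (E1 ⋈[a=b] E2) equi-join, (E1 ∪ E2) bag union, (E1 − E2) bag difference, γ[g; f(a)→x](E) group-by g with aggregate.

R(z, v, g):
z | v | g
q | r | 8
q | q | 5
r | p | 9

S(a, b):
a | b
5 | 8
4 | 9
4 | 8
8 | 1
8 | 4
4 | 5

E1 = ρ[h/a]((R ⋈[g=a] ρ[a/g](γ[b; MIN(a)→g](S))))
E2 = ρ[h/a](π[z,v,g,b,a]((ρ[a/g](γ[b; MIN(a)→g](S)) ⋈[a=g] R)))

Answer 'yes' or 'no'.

E1 row counts bottom-up:
  R → 3
  S → 6
  γ[b; MIN(a)→g](S) → 5
  ρ[a/g](γ[b; MIN(a)→g](S)) → 5
  (R ⋈[g=a] ρ[a/g](γ[b; MIN(a)→g](S))) → 2
  ρ[h/a]((R ⋈[g=a] ρ[a/g](γ[b; MIN(a)→g](S)))) → 2
E2 row counts bottom-up:
  S → 6
  γ[b; MIN(a)→g](S) → 5
  ρ[a/g](γ[b; MIN(a)→g](S)) → 5
  R → 3
  (ρ[a/g](γ[b; MIN(a)→g](S)) ⋈[a=g] R) → 2
  π[z,v,g,b,a]((ρ[a/g](γ[b; MIN(a)→g](S)) ⋈[a=g] R)) → 2
  ρ[h/a](π[z,v,g,b,a]((ρ[a/g](γ[b; MIN(a)→g](S)) ⋈[a=g] R))) → 2

E1 and E2 produce the same multiset:
z | v | g | b | h
q | r | 8 | 1 | 8
q | r | 8 | 4 | 8

yes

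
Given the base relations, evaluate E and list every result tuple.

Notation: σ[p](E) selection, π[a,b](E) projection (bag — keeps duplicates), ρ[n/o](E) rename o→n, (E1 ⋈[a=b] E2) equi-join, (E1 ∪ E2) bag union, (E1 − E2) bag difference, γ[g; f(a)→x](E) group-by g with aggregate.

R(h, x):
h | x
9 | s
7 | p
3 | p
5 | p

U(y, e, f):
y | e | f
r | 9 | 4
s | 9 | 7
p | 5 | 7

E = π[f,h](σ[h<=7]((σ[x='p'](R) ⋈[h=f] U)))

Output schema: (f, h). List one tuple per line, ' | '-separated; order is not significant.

Subexpression sizes:
  R → 4
  σ[x='p'](R) → 3
  U → 3
  (σ[x='p'](R) ⋈[h=f] U) → 2
  σ[h<=7]((σ[x='p'](R) ⋈[h=f] U)) → 2
  π[f,h](σ[h<=7]((σ[x='p'](R) ⋈[h=f] U))) → 2

== RESULT ==
f | h
7 | 7
7 | 7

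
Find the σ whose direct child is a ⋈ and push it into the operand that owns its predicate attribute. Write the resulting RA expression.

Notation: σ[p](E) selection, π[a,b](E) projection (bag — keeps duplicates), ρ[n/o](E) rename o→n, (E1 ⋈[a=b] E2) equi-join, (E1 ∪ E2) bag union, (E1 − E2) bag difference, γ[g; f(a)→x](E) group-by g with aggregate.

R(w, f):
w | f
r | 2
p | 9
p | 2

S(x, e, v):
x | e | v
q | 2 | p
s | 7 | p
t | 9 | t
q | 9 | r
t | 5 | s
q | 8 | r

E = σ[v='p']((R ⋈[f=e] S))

σ filters on v, owned by the right side.
E' = (R ⋈[f=e] σ[v='p'](S))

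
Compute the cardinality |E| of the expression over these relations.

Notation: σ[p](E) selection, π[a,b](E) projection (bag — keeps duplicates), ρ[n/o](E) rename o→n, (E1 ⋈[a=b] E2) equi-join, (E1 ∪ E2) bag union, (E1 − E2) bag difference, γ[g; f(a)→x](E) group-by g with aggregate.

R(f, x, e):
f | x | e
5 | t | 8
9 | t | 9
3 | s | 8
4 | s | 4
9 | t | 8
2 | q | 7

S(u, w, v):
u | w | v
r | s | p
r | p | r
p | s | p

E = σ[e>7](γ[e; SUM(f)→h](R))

Row counts bottom-up:
  R → 6
  γ[e; SUM(f)→h](R) → 4
  σ[e>7](γ[e; SUM(f)→h](R)) → 2

|E| = 2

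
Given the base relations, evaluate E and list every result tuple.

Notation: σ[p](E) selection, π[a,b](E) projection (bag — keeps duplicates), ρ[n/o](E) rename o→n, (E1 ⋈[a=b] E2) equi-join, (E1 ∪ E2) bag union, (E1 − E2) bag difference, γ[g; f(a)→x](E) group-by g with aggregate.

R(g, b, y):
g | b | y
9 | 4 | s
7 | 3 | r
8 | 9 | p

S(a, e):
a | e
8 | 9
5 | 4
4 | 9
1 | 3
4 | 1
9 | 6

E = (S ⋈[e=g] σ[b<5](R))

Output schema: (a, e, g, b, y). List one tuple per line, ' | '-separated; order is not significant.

Subexpression sizes:
  S → 6
  R → 3
  σ[b<5](R) → 2
  (S ⋈[e=g] σ[b<5](R)) → 2

== RESULT ==
a | e | g | b | y
4 | 9 | 9 | 4 | s
8 | 9 | 9 | 4 | s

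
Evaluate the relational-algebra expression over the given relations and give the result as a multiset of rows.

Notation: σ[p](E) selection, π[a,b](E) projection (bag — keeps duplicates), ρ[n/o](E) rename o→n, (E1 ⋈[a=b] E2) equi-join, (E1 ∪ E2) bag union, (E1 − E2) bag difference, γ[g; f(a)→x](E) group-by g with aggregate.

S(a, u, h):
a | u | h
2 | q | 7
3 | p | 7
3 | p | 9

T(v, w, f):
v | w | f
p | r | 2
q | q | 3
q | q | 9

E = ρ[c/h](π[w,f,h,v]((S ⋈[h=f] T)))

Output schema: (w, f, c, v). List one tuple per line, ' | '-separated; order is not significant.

Subexpression sizes:
  S → 3
  T → 3
  (S ⋈[h=f] T) → 1
  π[w,f,h,v]((S ⋈[h=f] T)) → 1
  ρ[c/h](π[w,f,h,v]((S ⋈[h=f] T))) → 1

== RESULT ==
w | f | c | v
q | 9 | 9 | q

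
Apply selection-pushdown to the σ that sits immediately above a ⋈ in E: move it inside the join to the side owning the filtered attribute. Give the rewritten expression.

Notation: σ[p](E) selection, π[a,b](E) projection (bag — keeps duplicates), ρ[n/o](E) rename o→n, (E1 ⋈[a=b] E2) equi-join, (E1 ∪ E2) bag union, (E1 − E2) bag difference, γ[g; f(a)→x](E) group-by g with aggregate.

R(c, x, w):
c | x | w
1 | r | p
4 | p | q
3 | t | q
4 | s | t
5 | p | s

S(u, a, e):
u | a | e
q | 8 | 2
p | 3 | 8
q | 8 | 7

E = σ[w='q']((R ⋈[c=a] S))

σ filters on w, owned by the left side.
E' = (σ[w='q'](R) ⋈[c=a] S)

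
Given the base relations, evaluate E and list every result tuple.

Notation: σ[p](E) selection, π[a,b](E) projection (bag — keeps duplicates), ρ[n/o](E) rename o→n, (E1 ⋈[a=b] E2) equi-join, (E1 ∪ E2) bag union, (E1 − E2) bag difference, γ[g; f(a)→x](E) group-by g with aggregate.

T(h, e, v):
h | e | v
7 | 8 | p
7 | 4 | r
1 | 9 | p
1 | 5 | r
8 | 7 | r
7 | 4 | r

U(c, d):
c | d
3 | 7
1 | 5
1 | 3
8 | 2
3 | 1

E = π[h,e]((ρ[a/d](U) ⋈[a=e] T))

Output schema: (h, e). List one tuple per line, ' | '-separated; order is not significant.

Per-node cardinality:
  U → 5
  ρ[a/d](U) → 5
  T → 6
  (ρ[a/d](U) ⋈[a=e] T) → 2
  π[h,e]((ρ[a/d](U) ⋈[a=e] T)) → 2

== RESULT ==
h | e
1 | 5
8 | 7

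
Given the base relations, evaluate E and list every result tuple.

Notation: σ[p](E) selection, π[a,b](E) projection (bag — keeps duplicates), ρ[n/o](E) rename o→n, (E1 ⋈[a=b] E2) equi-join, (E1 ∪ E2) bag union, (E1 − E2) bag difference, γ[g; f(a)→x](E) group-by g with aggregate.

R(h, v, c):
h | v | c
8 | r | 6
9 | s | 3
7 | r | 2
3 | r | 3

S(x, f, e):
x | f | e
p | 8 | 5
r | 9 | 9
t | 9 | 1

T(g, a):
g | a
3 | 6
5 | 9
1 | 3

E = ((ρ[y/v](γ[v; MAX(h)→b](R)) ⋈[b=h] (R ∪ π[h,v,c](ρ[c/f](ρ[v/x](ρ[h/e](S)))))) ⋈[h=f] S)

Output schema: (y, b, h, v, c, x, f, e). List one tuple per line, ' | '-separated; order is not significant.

Per-node cardinality:
  R → 4
  γ[v; MAX(h)→b](R) → 2
  ρ[y/v](γ[v; MAX(h)→b](R)) → 2
  R → 4
  S → 3
  ρ[h/e](S) → 3
  ρ[v/x](ρ[h/e](S)) → 3
  ρ[c/f](ρ[v/x](ρ[h/e](S))) → 3
  π[h,v,c](ρ[c/f](ρ[v/x](ρ[h/e](S)))) → 3
  (R ∪ π[h,v,c](ρ[c/f](ρ[v/x](ρ[h/e](S))))) → 7
  (ρ[y/v](γ[v; MAX(h)→b](R)) ⋈[b=h] (R ∪ π[h,v,c](ρ[c/f](ρ[v/x](ρ[h/e](S)))))) → 3
  S → 3
  ((ρ[y/v](γ[v; MAX(h)→b](R)) ⋈[b=h] (R ∪ π[h,v,c](ρ[c/f](ρ[v/x](ρ[h/e](S)))))) ⋈[h=f] S) → 5

== RESULT ==
y | b | h | v | c | x | f | e
r | 8 | 8 | r | 6 | p | 8 | 5
s | 9 | 9 | r | 9 | r | 9 | 9
s | 9 | 9 | r | 9 | t | 9 | 1
s | 9 | 9 | s | 3 | r | 9 | 9
s | 9 | 9 | s | 3 | t | 9 | 1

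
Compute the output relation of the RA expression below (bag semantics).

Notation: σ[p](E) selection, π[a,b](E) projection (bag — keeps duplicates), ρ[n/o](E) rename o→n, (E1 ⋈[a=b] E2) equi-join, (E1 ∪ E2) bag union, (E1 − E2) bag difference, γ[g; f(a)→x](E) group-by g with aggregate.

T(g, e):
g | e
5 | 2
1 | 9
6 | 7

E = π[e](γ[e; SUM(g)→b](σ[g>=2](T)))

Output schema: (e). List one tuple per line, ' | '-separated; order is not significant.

Per-node cardinality:
  T → 3
  σ[g>=2](T) → 2
  γ[e; SUM(g)→b](σ[g>=2](T)) → 2
  π[e](γ[e; SUM(g)→b](σ[g>=2](T))) → 2

== RESULT ==
e
2
7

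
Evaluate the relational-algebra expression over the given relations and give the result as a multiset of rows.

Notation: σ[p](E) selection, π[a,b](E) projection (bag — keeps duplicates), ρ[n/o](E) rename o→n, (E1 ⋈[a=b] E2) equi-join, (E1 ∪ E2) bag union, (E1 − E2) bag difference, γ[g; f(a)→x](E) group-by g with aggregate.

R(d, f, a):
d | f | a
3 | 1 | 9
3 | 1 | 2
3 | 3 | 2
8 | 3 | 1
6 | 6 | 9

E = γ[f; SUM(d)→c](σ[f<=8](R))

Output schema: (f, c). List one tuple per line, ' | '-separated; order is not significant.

Row counts bottom-up:
  R → 5
  σ[f<=8](R) → 5
  γ[f; SUM(d)→c](σ[f<=8](R)) → 3

== RESULT ==
f | c
1 | 6
3 | 11
6 | 6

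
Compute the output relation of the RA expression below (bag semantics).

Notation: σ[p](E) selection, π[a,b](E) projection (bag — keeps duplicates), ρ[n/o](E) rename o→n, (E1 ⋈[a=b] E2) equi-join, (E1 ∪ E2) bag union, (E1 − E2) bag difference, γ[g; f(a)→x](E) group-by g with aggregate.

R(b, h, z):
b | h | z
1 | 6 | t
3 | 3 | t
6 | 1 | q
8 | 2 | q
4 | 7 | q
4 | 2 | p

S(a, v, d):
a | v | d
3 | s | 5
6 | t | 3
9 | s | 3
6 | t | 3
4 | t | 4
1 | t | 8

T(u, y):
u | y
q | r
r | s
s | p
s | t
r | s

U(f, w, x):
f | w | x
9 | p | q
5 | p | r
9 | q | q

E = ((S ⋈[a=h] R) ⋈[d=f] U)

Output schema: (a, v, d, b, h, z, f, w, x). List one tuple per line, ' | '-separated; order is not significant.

Stepwise |·|:
  S → 6
  R → 6
  (S ⋈[a=h] R) → 4
  U → 3
  ((S ⋈[a=h] R) ⋈[d=f] U) → 1

== RESULT ==
a | v | d | b | h | z | f | w | x
3 | s | 5 | 3 | 3 | t | 5 | p | r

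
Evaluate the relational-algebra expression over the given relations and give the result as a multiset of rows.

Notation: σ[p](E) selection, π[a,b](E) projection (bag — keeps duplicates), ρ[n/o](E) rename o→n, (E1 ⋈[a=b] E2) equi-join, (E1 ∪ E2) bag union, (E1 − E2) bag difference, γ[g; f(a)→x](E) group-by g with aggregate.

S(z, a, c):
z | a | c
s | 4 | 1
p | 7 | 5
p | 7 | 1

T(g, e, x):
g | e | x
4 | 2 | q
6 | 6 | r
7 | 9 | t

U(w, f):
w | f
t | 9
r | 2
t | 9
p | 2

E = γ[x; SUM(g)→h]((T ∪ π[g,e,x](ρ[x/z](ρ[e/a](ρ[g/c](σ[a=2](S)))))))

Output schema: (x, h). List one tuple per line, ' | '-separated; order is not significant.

Per-node cardinality:
  T → 3
  S → 3
  σ[a=2](S) → 0
  ρ[g/c](σ[a=2](S)) → 0
  ρ[e/a](ρ[g/c](σ[a=2](S))) → 0
  ρ[x/z](ρ[e/a](ρ[g/c](σ[a=2](S)))) → 0
  π[g,e,x](ρ[x/z](ρ[e/a](ρ[g/c](σ[a=2](S))))) → 0
  (T ∪ π[g,e,x](ρ[x/z](ρ[e/a](ρ[g/c](σ[a=2](S)))))) → 3
  γ[x; SUM(g)→h]((T ∪ π[g,e,x](ρ[x/z](ρ[e/a](ρ[g/c](σ[a=2](S))))))) → 3

== RESULT ==
x | h
q | 4
r | 6
t | 7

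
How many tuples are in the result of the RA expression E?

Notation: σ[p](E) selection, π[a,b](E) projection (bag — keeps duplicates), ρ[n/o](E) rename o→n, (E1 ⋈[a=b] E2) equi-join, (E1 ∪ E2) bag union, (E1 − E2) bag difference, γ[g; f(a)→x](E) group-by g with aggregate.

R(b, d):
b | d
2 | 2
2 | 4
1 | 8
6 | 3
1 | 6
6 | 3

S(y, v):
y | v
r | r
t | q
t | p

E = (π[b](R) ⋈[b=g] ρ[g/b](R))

Per-node cardinality:
  R → 6
  π[b](R) → 6
  R → 6
  ρ[g/b](R) → 6
  (π[b](R) ⋈[b=g] ρ[g/b](R)) → 12

|E| = 12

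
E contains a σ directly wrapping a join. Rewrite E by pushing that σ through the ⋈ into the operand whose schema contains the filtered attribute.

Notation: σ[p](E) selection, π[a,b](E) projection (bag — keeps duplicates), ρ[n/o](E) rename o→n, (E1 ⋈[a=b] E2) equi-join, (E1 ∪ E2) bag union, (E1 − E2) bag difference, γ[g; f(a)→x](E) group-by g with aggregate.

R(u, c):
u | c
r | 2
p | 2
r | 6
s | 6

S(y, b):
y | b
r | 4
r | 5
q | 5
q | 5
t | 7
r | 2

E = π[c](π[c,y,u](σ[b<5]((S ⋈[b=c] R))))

σ filters on b, owned by the left side.
E' = π[c](π[c,y,u]((σ[b<5](S) ⋈[b=c] R)))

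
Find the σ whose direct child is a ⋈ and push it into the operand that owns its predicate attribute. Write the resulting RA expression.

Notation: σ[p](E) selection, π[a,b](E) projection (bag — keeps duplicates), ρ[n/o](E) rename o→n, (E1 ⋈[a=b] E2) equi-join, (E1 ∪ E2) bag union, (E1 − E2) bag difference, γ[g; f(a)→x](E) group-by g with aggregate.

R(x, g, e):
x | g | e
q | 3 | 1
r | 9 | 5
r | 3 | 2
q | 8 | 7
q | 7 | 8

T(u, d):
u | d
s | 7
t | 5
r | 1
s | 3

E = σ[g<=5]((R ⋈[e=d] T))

σ filters on g, owned by the left side.
E' = (σ[g<=5](R) ⋈[e=d] T)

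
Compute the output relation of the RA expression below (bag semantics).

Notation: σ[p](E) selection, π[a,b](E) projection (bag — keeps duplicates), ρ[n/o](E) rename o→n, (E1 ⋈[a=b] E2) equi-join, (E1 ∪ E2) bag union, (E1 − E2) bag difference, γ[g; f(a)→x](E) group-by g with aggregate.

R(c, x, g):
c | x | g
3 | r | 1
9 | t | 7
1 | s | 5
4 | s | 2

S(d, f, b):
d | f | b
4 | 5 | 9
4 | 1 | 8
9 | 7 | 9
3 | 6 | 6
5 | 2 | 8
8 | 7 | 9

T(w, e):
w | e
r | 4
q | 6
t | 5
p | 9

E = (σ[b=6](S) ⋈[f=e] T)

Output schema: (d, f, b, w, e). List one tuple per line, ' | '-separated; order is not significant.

Row counts bottom-up:
  S → 6
  σ[b=6](S) → 1
  T → 4
  (σ[b=6](S) ⋈[f=e] T) → 1

== RESULT ==
d | f | b | w | e
3 | 6 | 6 | q | 6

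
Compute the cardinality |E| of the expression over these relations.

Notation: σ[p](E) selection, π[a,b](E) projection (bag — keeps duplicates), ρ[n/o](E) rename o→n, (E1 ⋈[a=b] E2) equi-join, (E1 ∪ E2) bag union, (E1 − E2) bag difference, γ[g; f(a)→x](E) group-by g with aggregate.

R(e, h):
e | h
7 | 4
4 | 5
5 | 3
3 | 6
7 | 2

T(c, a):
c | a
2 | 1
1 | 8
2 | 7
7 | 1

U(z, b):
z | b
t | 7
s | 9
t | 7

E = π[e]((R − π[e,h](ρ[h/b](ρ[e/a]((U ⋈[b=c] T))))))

Per-node cardinality:
  R → 5
  U → 3
  T → 4
  (U ⋈[b=c] T) → 2
  ρ[e/a]((U ⋈[b=c] T)) → 2
  ρ[h/b](ρ[e/a]((U ⋈[b=c] T))) → 2
  π[e,h](ρ[h/b](ρ[e/a]((U ⋈[b=c] T)))) → 2
  (R − π[e,h](ρ[h/b](ρ[e/a]((U ⋈[b=c] T))))) → 5
  π[e]((R − π[e,h](ρ[h/b](ρ[e/a]((U ⋈[b=c] T)))))) → 5

|E| = 5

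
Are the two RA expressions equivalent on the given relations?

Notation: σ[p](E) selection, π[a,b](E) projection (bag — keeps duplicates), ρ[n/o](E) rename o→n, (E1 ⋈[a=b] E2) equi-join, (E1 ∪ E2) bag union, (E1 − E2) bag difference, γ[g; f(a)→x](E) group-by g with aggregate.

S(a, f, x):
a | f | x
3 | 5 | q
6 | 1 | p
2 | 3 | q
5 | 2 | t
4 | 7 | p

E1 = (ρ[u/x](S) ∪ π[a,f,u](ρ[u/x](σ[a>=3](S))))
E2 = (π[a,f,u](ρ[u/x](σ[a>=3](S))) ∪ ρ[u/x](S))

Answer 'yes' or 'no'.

E1 stepwise |·|:
  S → 5
  ρ[u/x](S) → 5
  S → 5
  σ[a>=3](S) → 4
  ρ[u/x](σ[a>=3](S)) → 4
  π[a,f,u](ρ[u/x](σ[a>=3](S))) → 4
  (ρ[u/x](S) ∪ π[a,f,u](ρ[u/x](σ[a>=3](S)))) → 9
E2 stepwise |·|:
  S → 5
  σ[a>=3](S) → 4
  ρ[u/x](σ[a>=3](S)) → 4
  π[a,f,u](ρ[u/x](σ[a>=3](S))) → 4
  S → 5
  ρ[u/x](S) → 5
  (π[a,f,u](ρ[u/x](σ[a>=3](S))) ∪ ρ[u/x](S)) → 9

E1 and E2 produce the same multiset:
a | f | u
2 | 3 | q
3 | 5 | q
3 | 5 | q
4 | 7 | p
4 | 7 | p
5 | 2 | t
5 | 2 | t
6 | 1 | p
6 | 1 | p

yes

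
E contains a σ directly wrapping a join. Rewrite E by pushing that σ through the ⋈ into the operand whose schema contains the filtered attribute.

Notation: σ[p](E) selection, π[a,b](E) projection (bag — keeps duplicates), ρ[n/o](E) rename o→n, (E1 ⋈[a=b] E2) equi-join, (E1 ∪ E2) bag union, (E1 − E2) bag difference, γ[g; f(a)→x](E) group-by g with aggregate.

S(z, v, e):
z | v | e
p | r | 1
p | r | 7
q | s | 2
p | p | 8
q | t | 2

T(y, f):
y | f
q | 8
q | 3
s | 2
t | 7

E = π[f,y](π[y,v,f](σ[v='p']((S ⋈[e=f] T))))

σ filters on v, owned by the left side.
E' = π[f,y](π[y,v,f]((σ[v='p'](S) ⋈[e=f] T)))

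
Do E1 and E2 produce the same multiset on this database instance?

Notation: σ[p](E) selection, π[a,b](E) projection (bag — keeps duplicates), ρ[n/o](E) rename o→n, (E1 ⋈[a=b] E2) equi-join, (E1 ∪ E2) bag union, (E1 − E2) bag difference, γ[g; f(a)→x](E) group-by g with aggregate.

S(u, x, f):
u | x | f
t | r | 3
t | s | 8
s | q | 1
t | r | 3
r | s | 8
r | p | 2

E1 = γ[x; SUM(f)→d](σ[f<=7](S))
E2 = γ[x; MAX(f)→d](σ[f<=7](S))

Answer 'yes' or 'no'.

E1 per-node cardinality:
  S → 6
  σ[f<=7](S) → 4
  γ[x; SUM(f)→d](σ[f<=7](S)) → 3
E2 per-node cardinality:
  S → 6
  σ[f<=7](S) → 4
  γ[x; MAX(f)→d](σ[f<=7](S)) → 3

E1 result:
x | d
p | 2
q | 1
r | 6
E2 result:
x | d
p | 2
q | 1
r | 3
Witness: ('r', 3) appears 0× in E1 but 1× in E2.

no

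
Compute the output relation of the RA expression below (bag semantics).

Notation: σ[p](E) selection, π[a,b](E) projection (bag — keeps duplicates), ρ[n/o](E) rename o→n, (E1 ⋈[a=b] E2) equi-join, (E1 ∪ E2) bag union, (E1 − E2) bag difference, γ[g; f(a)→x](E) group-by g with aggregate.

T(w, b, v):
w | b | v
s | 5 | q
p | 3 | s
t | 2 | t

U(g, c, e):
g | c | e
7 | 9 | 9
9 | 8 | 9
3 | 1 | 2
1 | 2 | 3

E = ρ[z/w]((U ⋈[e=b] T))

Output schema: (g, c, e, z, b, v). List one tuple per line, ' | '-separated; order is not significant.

Subexpression sizes:
  U → 4
  T → 3
  (U ⋈[e=b] T) → 2
  ρ[z/w]((U ⋈[e=b] T)) → 2

== RESULT ==
g | c | e | z | b | v
1 | 2 | 3 | p | 3 | s
3 | 1 | 2 | t | 2 | t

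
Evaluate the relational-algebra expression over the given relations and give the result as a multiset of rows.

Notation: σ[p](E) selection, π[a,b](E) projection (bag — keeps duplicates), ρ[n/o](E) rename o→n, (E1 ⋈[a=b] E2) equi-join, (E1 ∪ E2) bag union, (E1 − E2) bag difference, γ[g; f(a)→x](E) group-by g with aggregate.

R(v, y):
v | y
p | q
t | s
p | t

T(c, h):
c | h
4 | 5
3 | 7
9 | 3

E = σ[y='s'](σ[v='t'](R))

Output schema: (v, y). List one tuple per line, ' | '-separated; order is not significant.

Per-node cardinality:
  R → 3
  σ[v='t'](R) → 1
  σ[y='s'](σ[v='t'](R)) → 1

== RESULT ==
v | y
t | s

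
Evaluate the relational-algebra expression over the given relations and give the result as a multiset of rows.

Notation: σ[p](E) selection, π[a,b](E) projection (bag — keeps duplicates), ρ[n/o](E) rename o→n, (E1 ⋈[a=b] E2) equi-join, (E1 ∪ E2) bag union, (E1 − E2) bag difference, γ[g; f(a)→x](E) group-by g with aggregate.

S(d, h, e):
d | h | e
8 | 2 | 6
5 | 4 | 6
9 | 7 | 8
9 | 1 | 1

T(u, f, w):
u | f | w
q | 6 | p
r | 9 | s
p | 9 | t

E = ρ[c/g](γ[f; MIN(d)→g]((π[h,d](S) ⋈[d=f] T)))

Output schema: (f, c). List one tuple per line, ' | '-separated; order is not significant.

Stepwise |·|:
  S → 4
  π[h,d](S) → 4
  T → 3
  (π[h,d](S) ⋈[d=f] T) → 4
  γ[f; MIN(d)→g]((π[h,d](S) ⋈[d=f] T)) → 1
  ρ[c/g](γ[f; MIN(d)→g]((π[h,d](S) ⋈[d=f] T))) → 1

== RESULT ==
f | c
9 | 9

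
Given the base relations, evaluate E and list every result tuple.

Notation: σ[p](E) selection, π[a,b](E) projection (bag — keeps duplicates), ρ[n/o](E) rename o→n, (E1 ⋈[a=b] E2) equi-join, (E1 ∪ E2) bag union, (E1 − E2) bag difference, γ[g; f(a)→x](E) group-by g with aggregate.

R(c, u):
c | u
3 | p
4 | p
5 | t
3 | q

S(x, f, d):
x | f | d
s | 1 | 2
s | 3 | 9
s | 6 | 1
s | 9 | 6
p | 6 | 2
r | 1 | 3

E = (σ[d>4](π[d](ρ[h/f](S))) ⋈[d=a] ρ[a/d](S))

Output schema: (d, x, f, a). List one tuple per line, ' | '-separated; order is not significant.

Subexpression sizes:
  S → 6
  ρ[h/f](S) → 6
  π[d](ρ[h/f](S)) → 6
  σ[d>4](π[d](ρ[h/f](S))) → 2
  S → 6
  ρ[a/d](S) → 6
  (σ[d>4](π[d](ρ[h/f](S))) ⋈[d=a] ρ[a/d](S)) → 2

== RESULT ==
d | x | f | a
6 | s | 9 | 6
9 | s | 3 | 9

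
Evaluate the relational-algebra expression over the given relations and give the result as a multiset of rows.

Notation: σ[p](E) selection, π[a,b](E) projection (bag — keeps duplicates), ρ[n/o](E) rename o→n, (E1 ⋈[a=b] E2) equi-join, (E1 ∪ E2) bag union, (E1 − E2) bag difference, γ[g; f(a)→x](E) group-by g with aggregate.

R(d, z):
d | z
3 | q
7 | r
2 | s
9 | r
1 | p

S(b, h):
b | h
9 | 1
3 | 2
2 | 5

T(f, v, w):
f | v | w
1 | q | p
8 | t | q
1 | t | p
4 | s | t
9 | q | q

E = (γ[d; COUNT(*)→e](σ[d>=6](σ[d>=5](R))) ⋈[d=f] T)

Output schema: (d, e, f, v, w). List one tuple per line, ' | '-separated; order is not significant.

Subexpression sizes:
  R → 5
  σ[d>=5](R) → 2
  σ[d>=6](σ[d>=5](R)) → 2
  γ[d; COUNT(*)→e](σ[d>=6](σ[d>=5](R))) → 2
  T → 5
  (γ[d; COUNT(*)→e](σ[d>=6](σ[d>=5](R))) ⋈[d=f] T) → 1

== RESULT ==
d | e | f | v | w
9 | 1 | 9 | q | q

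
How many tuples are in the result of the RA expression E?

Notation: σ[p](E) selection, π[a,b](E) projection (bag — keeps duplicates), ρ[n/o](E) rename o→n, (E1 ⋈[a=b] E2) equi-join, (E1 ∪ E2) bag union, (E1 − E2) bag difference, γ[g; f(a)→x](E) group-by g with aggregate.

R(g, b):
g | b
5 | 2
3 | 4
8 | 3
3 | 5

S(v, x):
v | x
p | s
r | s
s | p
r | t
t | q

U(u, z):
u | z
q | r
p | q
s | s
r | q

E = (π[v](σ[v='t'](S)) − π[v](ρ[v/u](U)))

Subexpression sizes:
  S → 5
  σ[v='t'](S) → 1
  π[v](σ[v='t'](S)) → 1
  U → 4
  ρ[v/u](U) → 4
  π[v](ρ[v/u](U)) → 4
  (π[v](σ[v='t'](S)) − π[v](ρ[v/u](U))) → 1

|E| = 1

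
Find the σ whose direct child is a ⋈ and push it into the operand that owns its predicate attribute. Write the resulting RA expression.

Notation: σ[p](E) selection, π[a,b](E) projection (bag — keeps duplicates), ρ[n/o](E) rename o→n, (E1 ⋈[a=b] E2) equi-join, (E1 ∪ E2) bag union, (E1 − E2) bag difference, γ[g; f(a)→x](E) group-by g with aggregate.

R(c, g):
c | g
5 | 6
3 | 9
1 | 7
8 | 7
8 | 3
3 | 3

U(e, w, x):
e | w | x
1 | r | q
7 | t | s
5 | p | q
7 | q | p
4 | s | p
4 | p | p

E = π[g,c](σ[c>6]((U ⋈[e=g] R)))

σ filters on c, owned by the right side.
E' = π[g,c]((U ⋈[e=g] σ[c>6](R)))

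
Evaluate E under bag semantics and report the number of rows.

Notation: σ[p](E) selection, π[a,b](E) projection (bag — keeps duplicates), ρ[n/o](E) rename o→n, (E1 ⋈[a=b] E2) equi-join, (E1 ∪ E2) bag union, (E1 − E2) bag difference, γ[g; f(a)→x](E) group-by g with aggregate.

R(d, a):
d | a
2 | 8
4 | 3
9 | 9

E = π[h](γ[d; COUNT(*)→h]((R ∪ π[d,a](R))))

Stepwise |·|:
  R → 3
  R → 3
  π[d,a](R) → 3
  (R ∪ π[d,a](R)) → 6
  γ[d; COUNT(*)→h]((R ∪ π[d,a](R))) → 3
  π[h](γ[d; COUNT(*)→h]((R ∪ π[d,a](R)))) → 3

|E| = 3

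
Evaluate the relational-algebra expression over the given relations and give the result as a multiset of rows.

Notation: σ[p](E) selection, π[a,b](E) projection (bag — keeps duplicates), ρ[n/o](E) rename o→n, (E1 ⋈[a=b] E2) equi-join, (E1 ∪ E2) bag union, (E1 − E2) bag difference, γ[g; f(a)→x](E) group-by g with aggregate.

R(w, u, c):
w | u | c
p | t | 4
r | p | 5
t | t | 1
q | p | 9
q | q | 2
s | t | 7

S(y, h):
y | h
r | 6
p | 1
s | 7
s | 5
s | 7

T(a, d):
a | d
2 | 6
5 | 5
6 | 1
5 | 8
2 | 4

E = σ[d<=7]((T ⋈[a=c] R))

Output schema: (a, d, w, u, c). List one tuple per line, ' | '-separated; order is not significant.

Subexpression sizes:
  T → 5
  R → 6
  (T ⋈[a=c] R) → 4
  σ[d<=7]((T ⋈[a=c] R)) → 3

== RESULT ==
a | d | w | u | c
2 | 4 | q | q | 2
2 | 6 | q | q | 2
5 | 5 | r | p | 5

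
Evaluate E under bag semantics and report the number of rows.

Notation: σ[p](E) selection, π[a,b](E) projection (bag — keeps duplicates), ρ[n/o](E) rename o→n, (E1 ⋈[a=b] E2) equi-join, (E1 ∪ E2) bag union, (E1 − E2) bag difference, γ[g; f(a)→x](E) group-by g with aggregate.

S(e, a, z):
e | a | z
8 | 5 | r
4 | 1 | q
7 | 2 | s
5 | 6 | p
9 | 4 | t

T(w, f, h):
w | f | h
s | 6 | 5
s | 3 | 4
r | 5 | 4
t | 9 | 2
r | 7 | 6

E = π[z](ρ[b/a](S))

Subexpression sizes:
  S → 5
  ρ[b/a](S) → 5
  π[z](ρ[b/a](S)) → 5

|E| = 5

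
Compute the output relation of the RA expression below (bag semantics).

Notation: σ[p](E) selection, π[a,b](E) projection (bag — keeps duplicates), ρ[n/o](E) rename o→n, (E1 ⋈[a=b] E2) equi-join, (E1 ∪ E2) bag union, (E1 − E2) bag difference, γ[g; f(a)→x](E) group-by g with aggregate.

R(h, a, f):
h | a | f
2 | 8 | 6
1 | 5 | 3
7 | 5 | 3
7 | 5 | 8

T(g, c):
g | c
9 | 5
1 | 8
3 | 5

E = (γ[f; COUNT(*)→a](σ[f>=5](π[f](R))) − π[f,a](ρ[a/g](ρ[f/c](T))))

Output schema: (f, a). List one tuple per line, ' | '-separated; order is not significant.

Row counts bottom-up:
  R → 4
  π[f](R) → 4
  σ[f>=5](π[f](R)) → 2
  γ[f; COUNT(*)→a](σ[f>=5](π[f](R))) → 2
  T → 3
  ρ[f/c](T) → 3
  ρ[a/g](ρ[f/c](T)) → 3
  π[f,a](ρ[a/g](ρ[f/c](T))) → 3
  (γ[f; COUNT(*)→a](σ[f>=5](π[f](R))) − π[f,a](ρ[a/g](ρ[f/c](T)))) → 1

== RESULT ==
f | a
6 | 1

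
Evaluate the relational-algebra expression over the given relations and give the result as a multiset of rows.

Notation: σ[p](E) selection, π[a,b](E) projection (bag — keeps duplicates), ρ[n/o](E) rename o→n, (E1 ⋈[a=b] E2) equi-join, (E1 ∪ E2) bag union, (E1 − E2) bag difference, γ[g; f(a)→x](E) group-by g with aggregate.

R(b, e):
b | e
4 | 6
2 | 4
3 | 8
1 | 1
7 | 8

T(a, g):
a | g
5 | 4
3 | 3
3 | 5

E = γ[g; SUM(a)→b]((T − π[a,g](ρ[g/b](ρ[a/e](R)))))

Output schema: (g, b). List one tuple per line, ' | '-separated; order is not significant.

Row counts bottom-up:
  T → 3
  R → 5
  ρ[a/e](R) → 5
  ρ[g/b](ρ[a/e](R)) → 5
  π[a,g](ρ[g/b](ρ[a/e](R))) → 5
  (T − π[a,g](ρ[g/b](ρ[a/e](R)))) → 3
  γ[g; SUM(a)→b]((T − π[a,g](ρ[g/b](ρ[a/e](R))))) → 3

== RESULT ==
g | b
3 | 3
4 | 5
5 | 3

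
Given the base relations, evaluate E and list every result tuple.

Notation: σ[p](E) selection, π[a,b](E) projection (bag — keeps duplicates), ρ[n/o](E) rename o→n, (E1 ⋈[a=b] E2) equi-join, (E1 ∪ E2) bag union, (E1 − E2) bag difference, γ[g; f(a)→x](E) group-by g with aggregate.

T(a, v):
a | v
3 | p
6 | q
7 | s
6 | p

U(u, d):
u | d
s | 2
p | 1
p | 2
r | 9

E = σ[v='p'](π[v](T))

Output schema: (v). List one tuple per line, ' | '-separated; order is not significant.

Stepwise |·|:
  T → 4
  π[v](T) → 4
  σ[v='p'](π[v](T)) → 2

== RESULT ==
v
p
p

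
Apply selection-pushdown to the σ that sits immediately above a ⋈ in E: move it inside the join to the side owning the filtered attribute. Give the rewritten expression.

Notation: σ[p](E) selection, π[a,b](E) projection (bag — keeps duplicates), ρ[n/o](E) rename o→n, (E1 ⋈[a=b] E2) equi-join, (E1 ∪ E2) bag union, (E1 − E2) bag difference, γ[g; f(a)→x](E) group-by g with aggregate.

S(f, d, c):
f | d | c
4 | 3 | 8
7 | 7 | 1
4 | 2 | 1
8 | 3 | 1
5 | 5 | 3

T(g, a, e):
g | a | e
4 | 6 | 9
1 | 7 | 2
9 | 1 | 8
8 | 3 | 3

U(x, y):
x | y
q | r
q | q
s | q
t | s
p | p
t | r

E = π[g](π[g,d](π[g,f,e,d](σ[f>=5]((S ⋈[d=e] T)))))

σ filters on f, owned by the left side.
E' = π[g](π[g,d](π[g,f,e,d]((σ[f>=5](S) ⋈[d=e] T))))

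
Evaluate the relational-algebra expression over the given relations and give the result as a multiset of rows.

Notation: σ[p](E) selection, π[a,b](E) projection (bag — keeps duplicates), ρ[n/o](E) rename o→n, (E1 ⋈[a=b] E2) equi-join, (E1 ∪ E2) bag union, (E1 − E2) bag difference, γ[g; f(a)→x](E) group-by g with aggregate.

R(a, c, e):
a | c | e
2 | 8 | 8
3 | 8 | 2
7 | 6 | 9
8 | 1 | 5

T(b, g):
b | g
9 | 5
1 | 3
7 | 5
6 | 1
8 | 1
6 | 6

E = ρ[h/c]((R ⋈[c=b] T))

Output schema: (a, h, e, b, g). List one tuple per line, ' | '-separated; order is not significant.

Row counts bottom-up:
  R → 4
  T → 6
  (R ⋈[c=b] T) → 5
  ρ[h/c]((R ⋈[c=b] T)) → 5

== RESULT ==
a | h | e | b | g
2 | 8 | 8 | 8 | 1
3 | 8 | 2 | 8 | 1
7 | 6 | 9 | 6 | 1
7 | 6 | 9 | 6 | 6
8 | 1 | 5 | 1 | 3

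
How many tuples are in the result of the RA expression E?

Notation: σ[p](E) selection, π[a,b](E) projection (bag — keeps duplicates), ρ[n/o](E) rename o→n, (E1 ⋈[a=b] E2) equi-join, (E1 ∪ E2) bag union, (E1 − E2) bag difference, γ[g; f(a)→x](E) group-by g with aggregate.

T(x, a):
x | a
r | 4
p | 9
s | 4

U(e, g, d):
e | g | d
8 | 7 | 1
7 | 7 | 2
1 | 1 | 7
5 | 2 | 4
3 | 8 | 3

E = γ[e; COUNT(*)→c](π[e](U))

Stepwise |·|:
  U → 5
  π[e](U) → 5
  γ[e; COUNT(*)→c](π[e](U)) → 5

|E| = 5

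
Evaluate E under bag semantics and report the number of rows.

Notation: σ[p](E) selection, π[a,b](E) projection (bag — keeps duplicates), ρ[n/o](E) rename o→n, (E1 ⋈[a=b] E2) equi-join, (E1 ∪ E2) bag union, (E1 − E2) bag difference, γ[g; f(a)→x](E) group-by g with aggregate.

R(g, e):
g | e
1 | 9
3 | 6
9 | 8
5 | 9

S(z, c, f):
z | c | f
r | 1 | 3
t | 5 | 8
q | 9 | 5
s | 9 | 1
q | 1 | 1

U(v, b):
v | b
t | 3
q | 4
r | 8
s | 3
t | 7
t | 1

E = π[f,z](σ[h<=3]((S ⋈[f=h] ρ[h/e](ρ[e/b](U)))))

Stepwise |·|:
  S → 5
  U → 6
  ρ[e/b](U) → 6
  ρ[h/e](ρ[e/b](U)) → 6
  (S ⋈[f=h] ρ[h/e](ρ[e/b](U))) → 5
  σ[h<=3]((S ⋈[f=h] ρ[h/e](ρ[e/b](U)))) → 4
  π[f,z](σ[h<=3]((S ⋈[f=h] ρ[h/e](ρ[e/b](U))))) → 4

|E| = 4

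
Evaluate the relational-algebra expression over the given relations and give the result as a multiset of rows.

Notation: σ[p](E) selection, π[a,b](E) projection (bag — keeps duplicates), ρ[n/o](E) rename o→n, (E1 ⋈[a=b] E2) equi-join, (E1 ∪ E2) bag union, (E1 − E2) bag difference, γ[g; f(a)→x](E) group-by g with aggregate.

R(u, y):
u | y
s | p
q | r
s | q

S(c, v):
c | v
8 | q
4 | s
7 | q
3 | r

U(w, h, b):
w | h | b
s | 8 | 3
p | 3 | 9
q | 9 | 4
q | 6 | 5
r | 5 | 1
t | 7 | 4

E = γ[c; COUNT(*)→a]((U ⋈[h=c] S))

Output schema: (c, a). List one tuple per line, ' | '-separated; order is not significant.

Row counts bottom-up:
  U → 6
  S → 4
  (U ⋈[h=c] S) → 3
  γ[c; COUNT(*)→a]((U ⋈[h=c] S)) → 3

== RESULT ==
c | a
3 | 1
7 | 1
8 | 1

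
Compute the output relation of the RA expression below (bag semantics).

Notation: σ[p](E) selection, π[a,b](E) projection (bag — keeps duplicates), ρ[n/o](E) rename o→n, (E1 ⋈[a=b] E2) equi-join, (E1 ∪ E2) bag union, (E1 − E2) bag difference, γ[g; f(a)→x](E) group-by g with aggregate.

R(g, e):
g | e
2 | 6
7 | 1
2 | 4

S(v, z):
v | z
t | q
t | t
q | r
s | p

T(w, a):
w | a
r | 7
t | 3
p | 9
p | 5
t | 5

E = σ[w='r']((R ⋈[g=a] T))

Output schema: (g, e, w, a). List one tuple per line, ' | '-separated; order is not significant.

Stepwise |·|:
  R → 3
  T → 5
  (R ⋈[g=a] T) → 1
  σ[w='r']((R ⋈[g=a] T)) → 1

== RESULT ==
g | e | w | a
7 | 1 | r | 7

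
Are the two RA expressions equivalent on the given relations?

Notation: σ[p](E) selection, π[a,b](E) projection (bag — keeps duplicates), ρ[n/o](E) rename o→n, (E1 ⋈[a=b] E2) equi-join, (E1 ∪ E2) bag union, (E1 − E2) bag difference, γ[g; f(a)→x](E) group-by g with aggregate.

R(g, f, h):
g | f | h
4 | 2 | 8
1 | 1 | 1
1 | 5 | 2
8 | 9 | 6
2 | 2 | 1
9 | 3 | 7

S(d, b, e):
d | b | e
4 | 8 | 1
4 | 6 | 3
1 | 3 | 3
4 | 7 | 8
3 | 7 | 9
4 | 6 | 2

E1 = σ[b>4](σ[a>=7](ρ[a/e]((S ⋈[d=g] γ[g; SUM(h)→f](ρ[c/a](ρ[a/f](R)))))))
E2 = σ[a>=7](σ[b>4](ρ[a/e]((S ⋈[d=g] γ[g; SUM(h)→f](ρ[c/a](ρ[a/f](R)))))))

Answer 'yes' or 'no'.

E1 stepwise |·|:
  S → 6
  R → 6
  ρ[a/f](R) → 6
  ρ[c/a](ρ[a/f](R)) → 6
  γ[g; SUM(h)→f](ρ[c/a](ρ[a/f](R))) → 5
  (S ⋈[d=g] γ[g; SUM(h)→f](ρ[c/a](ρ[a/f](R)))) → 5
  ρ[a/e]((S ⋈[d=g] γ[g; SUM(h)→f](ρ[c/a](ρ[a/f](R))))) → 5
  σ[a>=7](ρ[a/e]((S ⋈[d=g] γ[g; SUM(h)→f](ρ[c/a](ρ[a/f](R)))))) → 1
  σ[b>4](σ[a>=7](ρ[a/e]((S ⋈[d=g] γ[g; SUM(h)→f](ρ[c/a](ρ[a/f](R))))))) → 1
E2 stepwise |·|:
  S → 6
  R → 6
  ρ[a/f](R) → 6
  ρ[c/a](ρ[a/f](R)) → 6
  γ[g; SUM(h)→f](ρ[c/a](ρ[a/f](R))) → 5
  (S ⋈[d=g] γ[g; SUM(h)→f](ρ[c/a](ρ[a/f](R)))) → 5
  ρ[a/e]((S ⋈[d=g] γ[g; SUM(h)→f](ρ[c/a](ρ[a/f](R))))) → 5
  σ[b>4](ρ[a/e]((S ⋈[d=g] γ[g; SUM(h)→f](ρ[c/a](ρ[a/f](R)))))) → 4
  σ[a>=7](σ[b>4](ρ[a/e]((S ⋈[d=g] γ[g; SUM(h)→f](ρ[c/a](ρ[a/f](R))))))) → 1

E1 and E2 produce the same multiset:
d | b | a | g | f
4 | 7 | 8 | 4 | 8

yes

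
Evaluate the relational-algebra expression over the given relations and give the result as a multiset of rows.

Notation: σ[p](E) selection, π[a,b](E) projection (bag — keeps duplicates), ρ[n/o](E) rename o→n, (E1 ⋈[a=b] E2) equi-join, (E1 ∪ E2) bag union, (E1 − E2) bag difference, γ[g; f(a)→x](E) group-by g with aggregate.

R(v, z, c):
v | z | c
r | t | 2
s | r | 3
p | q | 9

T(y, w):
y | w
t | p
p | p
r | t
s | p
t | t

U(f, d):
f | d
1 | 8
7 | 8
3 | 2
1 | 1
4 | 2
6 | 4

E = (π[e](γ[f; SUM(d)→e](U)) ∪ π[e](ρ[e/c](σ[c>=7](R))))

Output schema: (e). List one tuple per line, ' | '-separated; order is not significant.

Subexpression sizes:
  U → 6
  γ[f; SUM(d)→e](U) → 5
  π[e](γ[f; SUM(d)→e](U)) → 5
  R → 3
  σ[c>=7](R) → 1
  ρ[e/c](σ[c>=7](R)) → 1
  π[e](ρ[e/c](σ[c>=7](R))) → 1
  (π[e](γ[f; SUM(d)→e](U)) ∪ π[e](ρ[e/c](σ[c>=7](R)))) → 6

== RESULT ==
e
2
2
4
8
9
9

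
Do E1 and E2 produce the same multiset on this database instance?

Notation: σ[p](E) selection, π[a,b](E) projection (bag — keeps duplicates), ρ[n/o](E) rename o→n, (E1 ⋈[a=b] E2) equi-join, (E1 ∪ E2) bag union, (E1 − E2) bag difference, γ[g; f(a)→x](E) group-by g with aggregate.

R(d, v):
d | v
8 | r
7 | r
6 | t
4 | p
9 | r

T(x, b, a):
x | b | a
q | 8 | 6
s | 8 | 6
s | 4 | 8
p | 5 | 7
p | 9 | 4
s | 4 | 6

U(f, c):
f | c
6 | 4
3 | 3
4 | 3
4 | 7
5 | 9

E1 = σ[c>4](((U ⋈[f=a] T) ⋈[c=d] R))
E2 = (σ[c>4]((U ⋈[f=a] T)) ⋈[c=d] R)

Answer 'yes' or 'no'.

E1 stepwise |·|:
  U → 5
  T → 6
  (U ⋈[f=a] T) → 5
  R → 5
  ((U ⋈[f=a] T) ⋈[c=d] R) → 4
  σ[c>4](((U ⋈[f=a] T) ⋈[c=d] R)) → 1
E2 stepwise |·|:
  U → 5
  T → 6
  (U ⋈[f=a] T) → 5
  σ[c>4]((U ⋈[f=a] T)) → 1
  R → 5
  (σ[c>4]((U ⋈[f=a] T)) ⋈[c=d] R) → 1

E1 and E2 produce the same multiset:
f | c | x | b | a | d | v
4 | 7 | p | 9 | 4 | 7 | r

yes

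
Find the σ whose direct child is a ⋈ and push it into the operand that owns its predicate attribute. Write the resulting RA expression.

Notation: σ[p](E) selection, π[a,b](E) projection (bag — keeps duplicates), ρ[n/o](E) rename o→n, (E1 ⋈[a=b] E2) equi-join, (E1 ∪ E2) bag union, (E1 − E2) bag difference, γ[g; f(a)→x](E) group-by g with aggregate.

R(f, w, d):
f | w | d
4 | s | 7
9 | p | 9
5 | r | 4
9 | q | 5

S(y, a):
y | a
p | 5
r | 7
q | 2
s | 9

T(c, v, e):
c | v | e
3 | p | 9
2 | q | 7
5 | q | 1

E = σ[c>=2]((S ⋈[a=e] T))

σ filters on c, owned by the right side.
E' = (S ⋈[a=e] σ[c>=2](T))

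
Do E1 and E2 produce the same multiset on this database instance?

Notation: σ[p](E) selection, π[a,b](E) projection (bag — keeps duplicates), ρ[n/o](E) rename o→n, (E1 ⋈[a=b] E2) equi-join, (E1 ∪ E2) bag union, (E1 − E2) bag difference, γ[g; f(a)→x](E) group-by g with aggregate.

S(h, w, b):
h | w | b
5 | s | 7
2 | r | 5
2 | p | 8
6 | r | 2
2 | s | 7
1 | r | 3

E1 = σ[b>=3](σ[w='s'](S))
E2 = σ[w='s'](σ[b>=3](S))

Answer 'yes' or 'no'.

E1 per-node cardinality:
  S → 6
  σ[w='s'](S) → 2
  σ[b>=3](σ[w='s'](S)) → 2
E2 per-node cardinality:
  S → 6
  σ[b>=3](S) → 5
  σ[w='s'](σ[b>=3](S)) → 2

E1 and E2 produce the same multiset:
h | w | b
2 | s | 7
5 | s | 7

yes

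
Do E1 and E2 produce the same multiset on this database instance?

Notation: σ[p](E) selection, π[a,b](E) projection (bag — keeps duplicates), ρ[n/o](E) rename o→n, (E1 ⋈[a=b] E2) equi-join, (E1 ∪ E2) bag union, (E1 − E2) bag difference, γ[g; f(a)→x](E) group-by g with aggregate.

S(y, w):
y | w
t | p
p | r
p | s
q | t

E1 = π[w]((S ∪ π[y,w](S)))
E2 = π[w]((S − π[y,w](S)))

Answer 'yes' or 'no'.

E1 row counts bottom-up:
  S → 4
  S → 4
  π[y,w](S) → 4
  (S ∪ π[y,w](S)) → 8
  π[w]((S ∪ π[y,w](S))) → 8
E2 row counts bottom-up:
  S → 4
  S → 4
  π[y,w](S) → 4
  (S − π[y,w](S)) → 0
  π[w]((S − π[y,w](S))) → 0

E1 result:
w
p
p
r
r
s
s
t
t
E2 result:
w
(0 rows)
Witness: ('p',) appears 2× in E1 but 0× in E2.

no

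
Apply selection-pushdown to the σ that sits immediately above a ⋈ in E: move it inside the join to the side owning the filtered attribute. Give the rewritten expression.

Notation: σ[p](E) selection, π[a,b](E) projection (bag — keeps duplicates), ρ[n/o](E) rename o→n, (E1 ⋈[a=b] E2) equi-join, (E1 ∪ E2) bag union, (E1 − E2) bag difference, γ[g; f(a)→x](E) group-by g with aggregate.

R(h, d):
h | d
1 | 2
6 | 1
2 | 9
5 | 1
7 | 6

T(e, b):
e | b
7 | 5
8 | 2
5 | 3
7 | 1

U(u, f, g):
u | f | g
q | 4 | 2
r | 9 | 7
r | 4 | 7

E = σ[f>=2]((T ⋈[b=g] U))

σ filters on f, owned by the right side.
E' = (T ⋈[b=g] σ[f>=2](U))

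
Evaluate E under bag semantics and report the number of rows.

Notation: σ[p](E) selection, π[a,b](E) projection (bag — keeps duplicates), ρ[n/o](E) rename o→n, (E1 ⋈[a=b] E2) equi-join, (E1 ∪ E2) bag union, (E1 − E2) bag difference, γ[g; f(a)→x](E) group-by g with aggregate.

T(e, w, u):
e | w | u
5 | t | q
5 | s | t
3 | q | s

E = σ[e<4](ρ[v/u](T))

Per-node cardinality:
  T → 3
  ρ[v/u](T) → 3
  σ[e<4](ρ[v/u](T)) → 1

|E| = 1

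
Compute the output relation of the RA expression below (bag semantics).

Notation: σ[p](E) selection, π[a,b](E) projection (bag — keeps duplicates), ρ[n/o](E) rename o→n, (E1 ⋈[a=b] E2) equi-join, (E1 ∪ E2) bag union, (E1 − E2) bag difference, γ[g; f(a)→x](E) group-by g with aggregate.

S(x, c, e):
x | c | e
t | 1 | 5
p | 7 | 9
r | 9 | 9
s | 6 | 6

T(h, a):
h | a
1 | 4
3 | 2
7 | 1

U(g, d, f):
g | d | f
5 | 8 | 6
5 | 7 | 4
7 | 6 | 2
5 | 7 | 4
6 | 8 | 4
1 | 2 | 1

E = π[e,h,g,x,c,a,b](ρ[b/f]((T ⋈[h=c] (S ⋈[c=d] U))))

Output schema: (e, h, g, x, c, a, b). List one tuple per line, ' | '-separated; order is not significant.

Stepwise |·|:
  T → 3
  S → 4
  U → 6
  (S ⋈[c=d] U) → 3
  (T ⋈[h=c] (S ⋈[c=d] U)) → 2
  ρ[b/f]((T ⋈[h=c] (S ⋈[c=d] U))) → 2
  π[e,h,g,x,c,a,b](ρ[b/f]((T ⋈[h=c] (S ⋈[c=d] U)))) → 2

== RESULT ==
e | h | g | x | c | a | b
9 | 7 | 5 | p | 7 | 1 | 4
9 | 7 | 5 | p | 7 | 1 | 4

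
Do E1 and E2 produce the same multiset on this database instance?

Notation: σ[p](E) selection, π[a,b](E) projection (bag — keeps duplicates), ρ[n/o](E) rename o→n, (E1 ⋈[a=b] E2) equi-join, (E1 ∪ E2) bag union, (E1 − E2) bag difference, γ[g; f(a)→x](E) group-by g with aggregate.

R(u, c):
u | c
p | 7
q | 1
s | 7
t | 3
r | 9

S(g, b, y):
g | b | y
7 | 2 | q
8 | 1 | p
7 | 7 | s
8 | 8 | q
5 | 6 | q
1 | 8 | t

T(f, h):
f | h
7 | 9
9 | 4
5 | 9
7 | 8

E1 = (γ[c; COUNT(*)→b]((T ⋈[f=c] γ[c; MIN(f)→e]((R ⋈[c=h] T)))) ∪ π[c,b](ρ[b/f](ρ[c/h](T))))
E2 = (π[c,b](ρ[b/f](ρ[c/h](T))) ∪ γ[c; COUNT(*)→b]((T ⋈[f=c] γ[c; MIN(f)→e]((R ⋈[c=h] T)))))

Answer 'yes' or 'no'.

E1 per-node cardinality:
  T → 4
  R → 5
  T → 4
  (R ⋈[c=h] T) → 2
  γ[c; MIN(f)→e]((R ⋈[c=h] T)) → 1
  (T ⋈[f=c] γ[c; MIN(f)→e]((R ⋈[c=h] T))) → 1
  γ[c; COUNT(*)→b]((T ⋈[f=c] γ[c; MIN(f)→e]((R ⋈[c=h] T)))) → 1
  T → 4
  ρ[c/h](T) → 4
  ρ[b/f](ρ[c/h](T)) → 4
  π[c,b](ρ[b/f](ρ[c/h](T))) → 4
  (γ[c; COUNT(*)→b]((T ⋈[f=c] γ[c; MIN(f)→e]((R ⋈[c=h] T)))) ∪ π[c,b](ρ[b/f](ρ[c/h](T)))) → 5
E2 per-node cardinality:
  T → 4
  ρ[c/h](T) → 4
  ρ[b/f](ρ[c/h](T)) → 4
  π[c,b](ρ[b/f](ρ[c/h](T))) → 4
  T → 4
  R → 5
  T → 4
  (R ⋈[c=h] T) → 2
  γ[c; MIN(f)→e]((R ⋈[c=h] T)) → 1
  (T ⋈[f=c] γ[c; MIN(f)→e]((R ⋈[c=h] T))) → 1
  γ[c; COUNT(*)→b]((T ⋈[f=c] γ[c; MIN(f)→e]((R ⋈[c=h] T)))) → 1
  (π[c,b](ρ[b/f](ρ[c/h](T))) ∪ γ[c; COUNT(*)→b]((T ⋈[f=c] γ[c; MIN(f)→e]((R ⋈[c=h] T))))) → 5

E1 and E2 produce the same multiset:
c | b
4 | 9
8 | 7
9 | 1
9 | 5
9 | 7

yes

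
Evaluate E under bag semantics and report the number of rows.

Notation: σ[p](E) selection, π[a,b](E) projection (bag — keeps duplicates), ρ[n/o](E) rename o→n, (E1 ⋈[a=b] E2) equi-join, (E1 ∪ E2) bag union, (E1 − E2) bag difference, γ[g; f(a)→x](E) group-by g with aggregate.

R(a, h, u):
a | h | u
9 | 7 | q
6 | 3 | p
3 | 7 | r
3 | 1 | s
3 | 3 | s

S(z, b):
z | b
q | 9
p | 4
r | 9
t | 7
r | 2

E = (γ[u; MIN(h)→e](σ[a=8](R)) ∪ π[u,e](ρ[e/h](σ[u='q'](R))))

Subexpression sizes:
  R → 5
  σ[a=8](R) → 0
  γ[u; MIN(h)→e](σ[a=8](R)) → 0
  R → 5
  σ[u='q'](R) → 1
  ρ[e/h](σ[u='q'](R)) → 1
  π[u,e](ρ[e/h](σ[u='q'](R))) → 1
  (γ[u; MIN(h)→e](σ[a=8](R)) ∪ π[u,e](ρ[e/h](σ[u='q'](R)))) → 1

|E| = 1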